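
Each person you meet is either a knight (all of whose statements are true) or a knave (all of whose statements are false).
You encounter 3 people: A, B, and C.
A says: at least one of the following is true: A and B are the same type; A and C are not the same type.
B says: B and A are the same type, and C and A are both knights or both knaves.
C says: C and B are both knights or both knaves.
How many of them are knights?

3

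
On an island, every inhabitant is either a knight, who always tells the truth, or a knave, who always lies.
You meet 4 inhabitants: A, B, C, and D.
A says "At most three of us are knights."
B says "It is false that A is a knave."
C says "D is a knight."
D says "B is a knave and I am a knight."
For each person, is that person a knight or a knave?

Knights: A and B. Knaves: C and D.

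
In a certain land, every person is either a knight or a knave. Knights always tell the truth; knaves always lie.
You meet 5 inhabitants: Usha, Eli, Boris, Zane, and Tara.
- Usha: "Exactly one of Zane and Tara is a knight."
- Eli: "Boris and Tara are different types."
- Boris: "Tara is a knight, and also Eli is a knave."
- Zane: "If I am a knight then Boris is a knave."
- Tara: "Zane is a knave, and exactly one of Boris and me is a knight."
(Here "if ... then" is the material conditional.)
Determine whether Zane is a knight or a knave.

Consistent assignments: {Usha=knight, Eli=knave, Boris=knave, Zane=knight, Tara=knave}
In every consistent assignment, Zane is a knight.

Zane is a knight.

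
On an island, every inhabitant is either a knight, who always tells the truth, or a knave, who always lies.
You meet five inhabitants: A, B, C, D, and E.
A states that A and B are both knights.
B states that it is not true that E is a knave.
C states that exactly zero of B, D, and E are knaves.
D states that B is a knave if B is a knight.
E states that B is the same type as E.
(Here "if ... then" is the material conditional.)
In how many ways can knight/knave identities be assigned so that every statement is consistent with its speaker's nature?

2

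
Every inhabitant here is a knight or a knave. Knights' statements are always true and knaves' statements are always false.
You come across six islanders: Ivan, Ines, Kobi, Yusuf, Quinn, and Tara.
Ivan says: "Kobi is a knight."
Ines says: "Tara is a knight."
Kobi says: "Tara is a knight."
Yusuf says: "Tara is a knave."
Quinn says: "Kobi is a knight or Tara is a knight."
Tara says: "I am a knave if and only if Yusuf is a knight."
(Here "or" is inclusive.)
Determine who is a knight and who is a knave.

Ivan is a knight, Ines is a knight, Kobi is a knight, Yusuf is a knave, Quinn is a knight, and Tara is a knight.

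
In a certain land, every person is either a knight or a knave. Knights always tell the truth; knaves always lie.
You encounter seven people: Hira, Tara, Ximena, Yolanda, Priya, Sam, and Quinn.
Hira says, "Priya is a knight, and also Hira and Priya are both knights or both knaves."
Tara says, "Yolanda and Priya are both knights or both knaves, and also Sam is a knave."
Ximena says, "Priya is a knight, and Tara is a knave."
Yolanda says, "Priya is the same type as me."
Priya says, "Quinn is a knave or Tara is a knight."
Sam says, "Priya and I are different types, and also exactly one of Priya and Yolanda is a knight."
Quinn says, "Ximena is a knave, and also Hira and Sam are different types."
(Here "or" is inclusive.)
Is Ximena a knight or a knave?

Ximena is a knave.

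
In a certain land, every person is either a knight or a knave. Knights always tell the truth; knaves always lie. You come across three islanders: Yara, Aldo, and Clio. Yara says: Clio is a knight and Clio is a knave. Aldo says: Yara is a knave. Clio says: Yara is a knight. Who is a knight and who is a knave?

Yara is a knave, Aldo is a knight, and Clio is a knave.

Suppose Yara is a knight. Then Yara's statement "Clio is a knight and Clio is a knave" would have to be true. Checking the 4 ways to assign the others, none is consistent with every speaker.
(For instance, with Aldo=knight, Clio=knave, Yara's claim "Clio is a knight and Clio is a knave" comes out false where it would need to be true.)
So Yara must be a knave, making "Clio is a knight and Clio is a knave" false. Taking Yara=knave, Aldo=knight, Clio=knave, each remaining statement checks out:
  Aldo (knight): "Yara is a knave" — true. ✓
  Clio (knave): "Yara is a knight" — false. ✓
This is the unique consistent assignment.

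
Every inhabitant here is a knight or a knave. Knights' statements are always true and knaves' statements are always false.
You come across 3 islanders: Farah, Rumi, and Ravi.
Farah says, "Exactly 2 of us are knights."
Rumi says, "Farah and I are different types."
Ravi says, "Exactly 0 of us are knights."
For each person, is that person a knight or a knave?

Farah is a knave, and the claim "exactly 2 of us are knights" is indeed False.
Rumi is a knight, and the claim "Farah and I are different types" is indeed true.
Ravi is a knave, and the claim "exactly 0 of us are knights" is indeed False.

Farah is a knave, Rumi is a knight, and Ravi is a knave.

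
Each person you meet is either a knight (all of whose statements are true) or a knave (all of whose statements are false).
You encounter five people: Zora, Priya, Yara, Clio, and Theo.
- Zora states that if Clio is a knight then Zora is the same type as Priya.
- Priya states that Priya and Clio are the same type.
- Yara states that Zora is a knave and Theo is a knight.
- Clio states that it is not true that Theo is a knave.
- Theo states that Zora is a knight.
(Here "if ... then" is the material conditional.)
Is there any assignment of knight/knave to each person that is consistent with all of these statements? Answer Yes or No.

One consistent assignment: Zora=knight, Priya=knight, Yara=knave, Clio=knight, Theo=knight.

Yes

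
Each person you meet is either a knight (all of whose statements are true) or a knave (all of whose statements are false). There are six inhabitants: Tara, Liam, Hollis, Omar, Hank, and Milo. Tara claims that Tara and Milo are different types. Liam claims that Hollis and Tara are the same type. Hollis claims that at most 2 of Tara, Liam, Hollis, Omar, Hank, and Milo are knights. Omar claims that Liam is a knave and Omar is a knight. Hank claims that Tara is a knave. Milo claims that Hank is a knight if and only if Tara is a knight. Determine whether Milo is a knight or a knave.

Consistent assignments: {Tara=knave, Liam=knave, Hollis=knight, Omar=knave, Hank=knight, Milo=knave}
In every consistent assignment, Milo is a knave.

Milo is a knave.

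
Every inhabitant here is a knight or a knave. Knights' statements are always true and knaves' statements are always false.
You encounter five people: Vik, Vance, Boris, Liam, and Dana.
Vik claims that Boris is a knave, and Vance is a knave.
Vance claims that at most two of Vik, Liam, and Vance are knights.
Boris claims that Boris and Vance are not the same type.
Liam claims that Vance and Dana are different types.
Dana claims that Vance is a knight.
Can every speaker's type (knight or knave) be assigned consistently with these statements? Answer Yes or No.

No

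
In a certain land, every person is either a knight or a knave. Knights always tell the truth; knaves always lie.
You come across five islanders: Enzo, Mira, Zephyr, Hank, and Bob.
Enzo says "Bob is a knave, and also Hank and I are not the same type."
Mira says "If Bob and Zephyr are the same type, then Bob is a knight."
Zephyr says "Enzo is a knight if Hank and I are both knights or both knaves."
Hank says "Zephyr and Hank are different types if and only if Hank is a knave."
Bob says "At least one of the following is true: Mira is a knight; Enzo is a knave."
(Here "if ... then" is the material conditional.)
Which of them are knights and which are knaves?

Knights: Mira and Bob. Knaves: Enzo, Zephyr, and Hank.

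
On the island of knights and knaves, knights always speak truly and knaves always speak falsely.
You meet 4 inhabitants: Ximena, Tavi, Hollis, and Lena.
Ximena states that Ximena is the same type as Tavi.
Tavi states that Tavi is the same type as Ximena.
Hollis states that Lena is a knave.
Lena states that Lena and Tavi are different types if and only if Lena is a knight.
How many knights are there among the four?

3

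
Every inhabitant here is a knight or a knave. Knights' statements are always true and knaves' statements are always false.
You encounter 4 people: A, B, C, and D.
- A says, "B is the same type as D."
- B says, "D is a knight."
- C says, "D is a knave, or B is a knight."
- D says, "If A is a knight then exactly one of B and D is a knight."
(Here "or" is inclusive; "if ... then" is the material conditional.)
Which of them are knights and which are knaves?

A is a knight, B is a knave, C is a knight, and D is a knave.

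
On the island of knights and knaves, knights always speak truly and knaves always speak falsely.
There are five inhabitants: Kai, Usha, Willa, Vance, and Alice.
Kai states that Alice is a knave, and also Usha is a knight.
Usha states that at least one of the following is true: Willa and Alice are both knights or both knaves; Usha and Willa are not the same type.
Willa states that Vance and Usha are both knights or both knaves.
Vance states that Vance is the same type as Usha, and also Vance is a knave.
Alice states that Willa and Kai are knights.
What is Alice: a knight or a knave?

Consistent assignments: {Kai=knight, Usha=knight, Willa=knave, Vance=knave, Alice=knave}
In every consistent assignment, Alice is a knave.

Alice is a knave.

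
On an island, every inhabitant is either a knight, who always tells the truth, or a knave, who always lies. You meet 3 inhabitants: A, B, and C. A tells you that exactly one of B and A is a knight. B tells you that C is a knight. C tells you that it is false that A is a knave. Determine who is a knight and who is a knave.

A is a knave; "exactly one of B and A is a knight" is False, as required.
B is a knave, so "C is a knight" must be False — and it is.
C is a knave, and the claim "it is false that A is a knave" is indeed False.

A is a knave, B is a knave, and C is a knave.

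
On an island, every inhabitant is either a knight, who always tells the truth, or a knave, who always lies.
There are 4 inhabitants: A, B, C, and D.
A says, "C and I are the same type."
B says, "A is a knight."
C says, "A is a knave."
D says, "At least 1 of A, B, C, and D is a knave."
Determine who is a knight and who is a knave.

Suppose A is a knight. Then A's statement "C and I are the same type" would have to be true. Checking the 8 ways to assign the others, none is consistent with every speaker.
(For instance, with B=knave, C=knight, D=knight, B's claim "A is a knight" comes out true where it would need to be false.)
So A must be a knave, making "C and I are the same type" false. Taking A=knave, B=knave, C=knight, D=knight, each remaining statement checks out:
  B (knave): "A is a knight" — false. ✓
  C (knight): "A is a knave" — true. ✓
  D (knight): "at least 1 of A, B, C, and D is a knave" — true. ✓
This is the unique consistent assignment.

A is a knave, B is a knave, C is a knight, and D is a knight.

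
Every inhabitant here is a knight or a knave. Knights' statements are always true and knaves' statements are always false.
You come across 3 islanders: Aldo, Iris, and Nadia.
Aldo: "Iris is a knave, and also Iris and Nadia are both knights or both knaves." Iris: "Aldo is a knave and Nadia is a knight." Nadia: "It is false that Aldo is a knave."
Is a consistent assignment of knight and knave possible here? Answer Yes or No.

No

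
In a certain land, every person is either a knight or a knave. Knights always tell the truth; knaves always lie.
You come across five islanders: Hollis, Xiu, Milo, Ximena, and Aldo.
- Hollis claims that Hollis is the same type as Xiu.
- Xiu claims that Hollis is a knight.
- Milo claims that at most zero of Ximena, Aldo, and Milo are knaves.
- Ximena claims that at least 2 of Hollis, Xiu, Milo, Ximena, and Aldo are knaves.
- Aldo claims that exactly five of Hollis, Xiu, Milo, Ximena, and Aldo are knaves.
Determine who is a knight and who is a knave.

Knights: Hollis, Xiu, and Ximena. Knaves: Milo and Aldo.

Hollis is a knight, so "Hollis is the same type as Xiu" must be true — and it is.
As a knight, Xiu's statement "Hollis is a knight" should be true; it is.
Milo is a knave, and the claim "at most zero of Ximena, Aldo, and Milo are knaves" is indeed false.
As a knight, Ximena's statement "at least 2 of Hollis, Xiu, Milo, Ximena, and Aldo are knaves" should be true; it is.
Aldo is a knave, and the claim "exactly five of Hollis, Xiu, Milo, Ximena, and Aldo are knaves" is indeed false.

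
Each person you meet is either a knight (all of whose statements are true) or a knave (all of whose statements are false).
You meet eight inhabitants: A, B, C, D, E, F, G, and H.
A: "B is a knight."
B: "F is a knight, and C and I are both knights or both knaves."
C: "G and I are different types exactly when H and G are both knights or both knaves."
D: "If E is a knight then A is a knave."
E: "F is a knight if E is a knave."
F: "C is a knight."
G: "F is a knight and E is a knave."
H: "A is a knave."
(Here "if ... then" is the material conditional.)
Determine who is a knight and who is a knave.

As a knight, A's statement "B is a knight" should be True; it is.
B (knight): "F is a knight, and C and I are both knights or both knaves" — True. ✓
C is a knight, and the claim "G and I are different types exactly when H and G are both knights or both knaves" is indeed True.
D is a knave, and the claim "if E is a knight then A is a knave" is indeed false.
E is a knight; "F is a knight if E is a knave" is True, as required.
Since F is a knight, "C is a knight" needs to be True, which holds.
G is a knave, so "F is a knight and E is a knave" must be false — and it is.
H is a knave, so "A is a knave" must be false — and it is.

A is a knight, B is a knight, C is a knight, D is a knave, E is a knight, F is a knight, G is a knave, and H is a knave.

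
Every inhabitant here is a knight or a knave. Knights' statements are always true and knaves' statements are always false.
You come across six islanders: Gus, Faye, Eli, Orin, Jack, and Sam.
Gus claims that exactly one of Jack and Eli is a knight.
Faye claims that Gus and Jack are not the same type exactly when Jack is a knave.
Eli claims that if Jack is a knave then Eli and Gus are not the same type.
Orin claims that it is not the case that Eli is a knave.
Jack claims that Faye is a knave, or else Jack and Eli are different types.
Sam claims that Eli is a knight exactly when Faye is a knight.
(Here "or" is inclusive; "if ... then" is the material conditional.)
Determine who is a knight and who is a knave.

Gus is a knave, and the claim "exactly one of Jack and Eli is a knight" is indeed False.
Faye is a knave, so "Gus and Jack are not the same type exactly when Jack is a knave" must be False — and it is.
Eli is a knight, and the claim "if Jack is a knave then Eli and Gus are not the same type" is indeed true.
As a knight, Orin's statement "it is not the case that Eli is a knave" should be true; it is.
Jack is a knight, and the claim "Faye is a knave, or else Jack and Eli are different types" is indeed true.
Sam is a knave, and the claim "Eli is a knight exactly when Faye is a knight" is indeed False.

Gus is a knave, Faye is a knave, Eli is a knight, Orin is a knight, Jack is a knight, and Sam is a knave.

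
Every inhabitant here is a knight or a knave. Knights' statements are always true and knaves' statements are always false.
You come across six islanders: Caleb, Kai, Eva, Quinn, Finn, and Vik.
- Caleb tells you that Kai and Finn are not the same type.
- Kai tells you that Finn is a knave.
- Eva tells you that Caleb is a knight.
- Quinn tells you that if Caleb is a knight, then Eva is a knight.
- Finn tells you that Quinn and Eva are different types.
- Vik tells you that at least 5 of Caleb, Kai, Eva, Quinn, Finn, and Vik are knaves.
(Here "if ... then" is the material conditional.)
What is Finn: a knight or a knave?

Finn is a knave.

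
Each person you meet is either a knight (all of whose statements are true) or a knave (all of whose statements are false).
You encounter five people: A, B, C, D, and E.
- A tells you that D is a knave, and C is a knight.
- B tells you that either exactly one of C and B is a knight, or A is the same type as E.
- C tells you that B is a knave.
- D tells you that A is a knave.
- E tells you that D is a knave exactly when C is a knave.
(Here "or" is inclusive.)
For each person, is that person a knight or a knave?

Knights: B and D. Knaves: A, C, and E.

A is a knave, and the claim "D is a knave, and C is a knight" is indeed False.
As a knight, B's statement "either exactly one of C and B is a knight, or A is the same type as E" should be True; it is.
C is a knave, and the claim "B is a knave" is indeed False.
D is a knight, so "A is a knave" must be True — and it is.
E (knave): "D is a knave exactly when C is a knave" — False. ✓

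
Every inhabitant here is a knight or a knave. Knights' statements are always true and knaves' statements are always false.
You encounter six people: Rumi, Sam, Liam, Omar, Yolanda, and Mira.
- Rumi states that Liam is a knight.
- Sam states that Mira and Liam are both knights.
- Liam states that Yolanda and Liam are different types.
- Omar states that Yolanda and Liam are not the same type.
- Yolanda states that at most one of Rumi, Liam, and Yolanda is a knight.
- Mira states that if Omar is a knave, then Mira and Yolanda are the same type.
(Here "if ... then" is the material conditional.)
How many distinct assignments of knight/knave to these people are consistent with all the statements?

1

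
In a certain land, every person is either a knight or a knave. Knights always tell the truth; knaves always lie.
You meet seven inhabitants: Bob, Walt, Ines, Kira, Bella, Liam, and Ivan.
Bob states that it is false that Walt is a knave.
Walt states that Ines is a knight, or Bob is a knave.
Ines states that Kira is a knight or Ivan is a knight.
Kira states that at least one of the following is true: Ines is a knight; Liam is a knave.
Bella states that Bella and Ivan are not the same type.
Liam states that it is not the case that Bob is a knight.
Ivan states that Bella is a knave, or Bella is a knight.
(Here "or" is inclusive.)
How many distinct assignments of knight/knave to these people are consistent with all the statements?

0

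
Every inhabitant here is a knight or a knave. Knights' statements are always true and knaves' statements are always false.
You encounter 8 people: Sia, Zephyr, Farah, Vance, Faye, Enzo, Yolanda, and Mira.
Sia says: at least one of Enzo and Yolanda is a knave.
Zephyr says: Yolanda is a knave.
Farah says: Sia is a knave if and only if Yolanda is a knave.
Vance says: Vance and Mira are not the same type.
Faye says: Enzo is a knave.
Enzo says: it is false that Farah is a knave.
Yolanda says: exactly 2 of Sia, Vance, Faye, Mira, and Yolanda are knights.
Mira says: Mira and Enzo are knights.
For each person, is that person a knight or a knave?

Knights: Sia, Zephyr, Vance, and Faye. Knaves: Farah, Enzo, Yolanda, and Mira.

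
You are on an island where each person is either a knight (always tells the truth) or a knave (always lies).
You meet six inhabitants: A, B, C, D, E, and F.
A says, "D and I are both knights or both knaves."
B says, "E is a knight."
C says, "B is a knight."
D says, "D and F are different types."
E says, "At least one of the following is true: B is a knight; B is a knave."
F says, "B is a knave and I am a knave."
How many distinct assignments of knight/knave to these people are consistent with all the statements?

2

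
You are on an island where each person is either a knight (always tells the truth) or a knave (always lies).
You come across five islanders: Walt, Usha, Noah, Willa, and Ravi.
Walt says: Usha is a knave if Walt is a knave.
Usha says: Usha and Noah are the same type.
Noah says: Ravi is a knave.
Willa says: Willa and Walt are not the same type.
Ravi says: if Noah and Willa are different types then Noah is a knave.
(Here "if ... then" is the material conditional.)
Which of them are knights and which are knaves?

Walt is a knave, Usha is a knight, Noah is a knight, Willa is a knave, and Ravi is a knave.

Suppose Walt is a knight. Then Walt's statement "Usha is a knave if Walt is a knave" would have to be true. Checking the 16 ways to assign the others, none is consistent with every speaker.
(For instance, with Usha=knight, Noah=knight, Willa=knave, Ravi=knave, Willa's claim "Willa and Walt are not the same type" comes out true where it would need to be false.)
So Walt must be a knave, making "Usha is a knave if Walt is a knave" false. Taking Walt=knave, Usha=knight, Noah=knight, Willa=knave, Ravi=knave, each remaining statement checks out:
  Usha (knight): "Usha and Noah are the same type" — true. ✓
  Noah (knight): "Ravi is a knave" — true. ✓
  Willa (knave): "Willa and Walt are not the same type" — false. ✓
  Ravi (knave): "if Noah and Willa are different types then Noah is a knave" — false. ✓
This is the unique consistent assignment.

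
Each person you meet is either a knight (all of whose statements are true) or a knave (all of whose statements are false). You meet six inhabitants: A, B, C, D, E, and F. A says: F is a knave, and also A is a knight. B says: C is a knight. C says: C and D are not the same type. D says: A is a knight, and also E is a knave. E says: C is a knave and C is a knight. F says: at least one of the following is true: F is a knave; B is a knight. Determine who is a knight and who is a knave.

A is a knave; "F is a knave, and also A is a knight" is false, as required.
B is a knight; "C is a knight" is true, as required.
As a knight, C's statement "C and D are not the same type" should be true; it is.
As a knave, D's statement "A is a knight, and also E is a knave" should be false; it is.
E is a knave, and the claim "C is a knave and C is a knight" is indeed false.
F (knight): "at least one of the following is true: F is a knave; B is a knight" — true. ✓

Knights: B, C, and F. Knaves: A, D, and E.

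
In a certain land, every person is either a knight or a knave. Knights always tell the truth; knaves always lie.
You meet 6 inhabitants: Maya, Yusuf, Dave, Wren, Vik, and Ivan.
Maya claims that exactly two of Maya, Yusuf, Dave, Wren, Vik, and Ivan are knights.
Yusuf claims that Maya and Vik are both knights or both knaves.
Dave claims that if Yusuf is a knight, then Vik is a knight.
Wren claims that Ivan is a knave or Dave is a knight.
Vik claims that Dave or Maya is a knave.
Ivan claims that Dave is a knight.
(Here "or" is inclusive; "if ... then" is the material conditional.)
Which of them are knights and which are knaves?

Maya is a knave, Yusuf is a knave, Dave is a knight, Wren is a knight, Vik is a knight, and Ivan is a knight.

Maya (knave): "exactly two of Maya, Yusuf, Dave, Wren, Vik, and Ivan are knights" — False. ✓
Yusuf is a knave; "Maya and Vik are both knights or both knaves" is False, as required.
Dave is a knight, and the claim "if Yusuf is a knight, then Vik is a knight" is indeed True.
Wren is a knight; "Ivan is a knave or Dave is a knight" is True, as required.
Vik (knight): "Dave or Maya is a knave" — True. ✓
As a knight, Ivan's statement "Dave is a knight" should be True; it is.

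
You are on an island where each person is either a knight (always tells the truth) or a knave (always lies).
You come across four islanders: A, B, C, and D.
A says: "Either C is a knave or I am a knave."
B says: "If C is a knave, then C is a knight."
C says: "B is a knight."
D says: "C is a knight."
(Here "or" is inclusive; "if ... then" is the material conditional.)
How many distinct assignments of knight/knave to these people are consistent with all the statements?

1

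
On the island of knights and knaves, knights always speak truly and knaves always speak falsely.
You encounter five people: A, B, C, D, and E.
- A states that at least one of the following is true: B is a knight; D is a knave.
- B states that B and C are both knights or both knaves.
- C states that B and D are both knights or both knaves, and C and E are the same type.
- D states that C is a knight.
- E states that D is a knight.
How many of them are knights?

5

The unique consistent assignment is A=knight, B=knight, C=knight, D=knight, E=knight.
That has 5 knights.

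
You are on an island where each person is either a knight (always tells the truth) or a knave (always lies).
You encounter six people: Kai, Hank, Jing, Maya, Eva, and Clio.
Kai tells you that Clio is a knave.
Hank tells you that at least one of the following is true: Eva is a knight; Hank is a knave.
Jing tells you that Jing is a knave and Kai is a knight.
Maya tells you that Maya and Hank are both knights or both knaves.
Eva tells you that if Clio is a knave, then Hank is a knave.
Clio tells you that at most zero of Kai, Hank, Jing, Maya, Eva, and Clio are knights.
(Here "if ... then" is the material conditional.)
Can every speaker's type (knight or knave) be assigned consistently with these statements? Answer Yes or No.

No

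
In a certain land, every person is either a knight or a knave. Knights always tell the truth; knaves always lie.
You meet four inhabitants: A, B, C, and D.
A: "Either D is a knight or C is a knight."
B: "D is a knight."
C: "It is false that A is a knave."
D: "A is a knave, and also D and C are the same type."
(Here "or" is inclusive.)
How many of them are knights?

2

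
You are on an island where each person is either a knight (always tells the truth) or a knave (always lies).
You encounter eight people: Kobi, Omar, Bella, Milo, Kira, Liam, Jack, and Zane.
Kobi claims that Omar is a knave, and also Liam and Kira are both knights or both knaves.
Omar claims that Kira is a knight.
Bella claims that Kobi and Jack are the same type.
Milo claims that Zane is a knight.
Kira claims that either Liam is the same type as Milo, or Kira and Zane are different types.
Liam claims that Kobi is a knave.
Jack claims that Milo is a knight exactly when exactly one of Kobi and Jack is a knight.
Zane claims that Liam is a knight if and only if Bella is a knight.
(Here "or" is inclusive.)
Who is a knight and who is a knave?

Kobi is a knave, Omar is a knight, Bella is a knight, Milo is a knight, Kira is a knight, Liam is a knight, Jack is a knave, and Zane is a knight.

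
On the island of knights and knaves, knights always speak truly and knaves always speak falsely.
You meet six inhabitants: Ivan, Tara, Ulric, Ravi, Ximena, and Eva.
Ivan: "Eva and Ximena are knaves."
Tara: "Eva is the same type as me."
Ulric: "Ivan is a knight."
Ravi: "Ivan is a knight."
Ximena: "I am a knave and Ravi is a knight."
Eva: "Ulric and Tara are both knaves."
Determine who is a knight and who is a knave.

Ivan is a knave, Tara is a knave, Ulric is a knave, Ravi is a knave, Ximena is a knave, and Eva is a knight.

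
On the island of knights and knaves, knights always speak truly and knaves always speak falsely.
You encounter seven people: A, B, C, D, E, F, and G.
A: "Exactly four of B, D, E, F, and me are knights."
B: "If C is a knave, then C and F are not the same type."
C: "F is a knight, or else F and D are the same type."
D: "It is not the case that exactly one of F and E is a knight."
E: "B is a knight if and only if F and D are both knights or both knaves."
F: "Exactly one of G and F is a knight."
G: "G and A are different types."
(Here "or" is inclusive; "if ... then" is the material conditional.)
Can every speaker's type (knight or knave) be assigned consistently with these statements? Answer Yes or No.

One consistent assignment: A=knave, B=knight, C=knight, D=knave, E=knight, F=knave, G=knave.

Yes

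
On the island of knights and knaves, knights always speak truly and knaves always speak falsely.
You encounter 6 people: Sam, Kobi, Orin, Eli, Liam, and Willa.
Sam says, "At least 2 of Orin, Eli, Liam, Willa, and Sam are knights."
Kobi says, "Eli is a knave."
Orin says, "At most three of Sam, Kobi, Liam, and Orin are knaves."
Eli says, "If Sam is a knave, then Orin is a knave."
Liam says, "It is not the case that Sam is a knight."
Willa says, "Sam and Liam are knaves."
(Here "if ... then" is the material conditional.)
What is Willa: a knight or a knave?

Consistent assignments: {Sam=knight, Kobi=knave, Orin=knight, Eli=knight, Liam=knave, Willa=knave}
In every consistent assignment, Willa is a knave.

Willa is a knave.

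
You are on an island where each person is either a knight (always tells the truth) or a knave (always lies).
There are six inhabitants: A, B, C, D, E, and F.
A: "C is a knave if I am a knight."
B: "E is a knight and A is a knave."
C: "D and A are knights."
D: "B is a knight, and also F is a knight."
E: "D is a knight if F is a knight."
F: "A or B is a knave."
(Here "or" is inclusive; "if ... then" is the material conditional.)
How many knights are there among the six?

2

The unique consistent assignment is A=knight, B=knave, C=knave, D=knave, E=knave, F=knight.
That has 2 knights.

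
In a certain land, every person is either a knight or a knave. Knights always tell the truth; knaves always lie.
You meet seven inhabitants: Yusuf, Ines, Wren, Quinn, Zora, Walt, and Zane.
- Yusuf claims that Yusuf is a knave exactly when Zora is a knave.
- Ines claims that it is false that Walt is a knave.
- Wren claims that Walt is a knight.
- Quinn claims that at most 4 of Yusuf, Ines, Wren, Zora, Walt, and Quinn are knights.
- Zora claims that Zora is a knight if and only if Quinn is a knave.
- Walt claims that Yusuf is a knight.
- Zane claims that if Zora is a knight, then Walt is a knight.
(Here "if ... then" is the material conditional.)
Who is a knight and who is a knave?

Knights: Yusuf, Ines, Wren, Zora, Walt, and Zane. Knaves: Quinn.

Yusuf is a knight; "Yusuf is a knave exactly when Zora is a knave" is true, as required.
Ines is a knight; "it is false that Walt is a knave" is true, as required.
Wren is a knight, and the claim "Walt is a knight" is indeed true.
Quinn (knave): "at most 4 of Yusuf, Ines, Wren, Zora, Walt, and Quinn are knights" — False. ✓
Since Zora is a knight, "Zora is a knight if and only if Quinn is a knave" needs to be true, which holds.
Walt is a knight, so "Yusuf is a knight" must be true — and it is.
Since Zane is a knight, "if Zora is a knight, then Walt is a knight" needs to be true, which holds.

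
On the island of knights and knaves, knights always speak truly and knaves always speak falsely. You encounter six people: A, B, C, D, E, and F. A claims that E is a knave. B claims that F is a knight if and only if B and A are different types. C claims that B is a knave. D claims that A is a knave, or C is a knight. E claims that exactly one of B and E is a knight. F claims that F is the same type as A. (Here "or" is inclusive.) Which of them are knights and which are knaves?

A is a knight, B is a knave, C is a knight, D is a knight, E is a knave, and F is a knave.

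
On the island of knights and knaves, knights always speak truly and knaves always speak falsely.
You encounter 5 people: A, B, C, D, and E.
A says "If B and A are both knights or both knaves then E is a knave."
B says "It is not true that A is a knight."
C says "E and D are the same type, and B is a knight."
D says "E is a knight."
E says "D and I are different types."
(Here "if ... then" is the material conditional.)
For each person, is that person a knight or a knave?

Knights: A. Knaves: B, C, D, and E.

A (knight): "if B and A are both knights or both knaves then E is a knave" — true. ✓
As a knave, B's statement "it is not true that A is a knight" should be false; it is.
C is a knave, and the claim "E and D are the same type, and B is a knight" is indeed false.
D is a knave, and the claim "E is a knight" is indeed false.
As a knave, E's statement "D and I are different types" should be false; it is.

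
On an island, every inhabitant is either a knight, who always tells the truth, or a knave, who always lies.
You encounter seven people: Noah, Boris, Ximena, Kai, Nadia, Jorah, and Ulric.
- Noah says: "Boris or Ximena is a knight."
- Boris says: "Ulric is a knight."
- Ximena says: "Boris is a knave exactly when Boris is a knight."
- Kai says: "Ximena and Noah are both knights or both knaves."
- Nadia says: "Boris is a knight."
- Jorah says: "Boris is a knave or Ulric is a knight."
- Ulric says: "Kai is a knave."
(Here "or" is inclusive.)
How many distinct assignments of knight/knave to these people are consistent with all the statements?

2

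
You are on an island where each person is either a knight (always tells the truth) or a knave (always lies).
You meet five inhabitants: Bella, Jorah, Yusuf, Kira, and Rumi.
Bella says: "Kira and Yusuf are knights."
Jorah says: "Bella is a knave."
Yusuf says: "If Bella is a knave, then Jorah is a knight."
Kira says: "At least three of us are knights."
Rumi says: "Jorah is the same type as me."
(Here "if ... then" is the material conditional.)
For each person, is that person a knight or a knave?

Knights: Jorah and Yusuf. Knaves: Bella, Kira, and Rumi.

Suppose Bella is a knight. Then Bella's statement "Kira and Yusuf are knights" would have to be true. Checking the 16 ways to assign the others, none is consistent with every speaker.
(For instance, with Jorah=knight, Yusuf=knight, Kira=knave, Rumi=knave, Bella's claim "Kira and Yusuf are knights" comes out false where it would need to be true.)
So Bella must be a knave, making "Kira and Yusuf are knights" false. Taking Bella=knave, Jorah=knight, Yusuf=knight, Kira=knave, Rumi=knave, each remaining statement checks out:
  Jorah (knight): "Bella is a knave" — true. ✓
  Yusuf (knight): "if Bella is a knave, then Jorah is a knight" — true. ✓
  Kira (knave): "at least three of us are knights" — false. ✓
  Rumi (knave): "Jorah is the same type as me" — false. ✓
This is the unique consistent assignment.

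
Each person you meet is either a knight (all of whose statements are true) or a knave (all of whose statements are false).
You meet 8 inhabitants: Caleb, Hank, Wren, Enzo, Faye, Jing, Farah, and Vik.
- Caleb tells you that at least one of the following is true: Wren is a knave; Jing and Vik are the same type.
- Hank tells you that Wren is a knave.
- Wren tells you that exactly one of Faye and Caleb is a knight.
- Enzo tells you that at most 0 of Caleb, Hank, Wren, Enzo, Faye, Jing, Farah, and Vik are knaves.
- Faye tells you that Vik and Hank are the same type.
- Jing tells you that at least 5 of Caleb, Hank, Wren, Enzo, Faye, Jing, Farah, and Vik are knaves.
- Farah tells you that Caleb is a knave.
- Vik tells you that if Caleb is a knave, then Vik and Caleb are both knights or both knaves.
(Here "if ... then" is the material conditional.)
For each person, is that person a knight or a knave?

Caleb is a knight; "at least one of the following is true: Wren is a knave; Jing and Vik are the same type" is true, as required.
Hank is a knight, so "Wren is a knave" must be true — and it is.
As a knave, Wren's statement "exactly one of Faye and Caleb is a knight" should be False; it is.
Enzo is a knave; "at most 0 of Caleb, Hank, Wren, Enzo, Faye, Jing, Farah, and Vik are knaves" is False, as required.
Faye is a knight, so "Vik and Hank are the same type" must be true — and it is.
Jing is a knave, so "at least 5 of Caleb, Hank, Wren, Enzo, Faye, Jing, Farah, and Vik are knaves" must be False — and it is.
Since Farah is a knave, "Caleb is a knave" needs to be False, which holds.
Since Vik is a knight, "if Caleb is a knave, then Vik and Caleb are both knights or both knaves" needs to be true, which holds.

Caleb is a knight, Hank is a knight, Wren is a knave, Enzo is a knave, Faye is a knight, Jing is a knave, Farah is a knave, and Vik is a knight.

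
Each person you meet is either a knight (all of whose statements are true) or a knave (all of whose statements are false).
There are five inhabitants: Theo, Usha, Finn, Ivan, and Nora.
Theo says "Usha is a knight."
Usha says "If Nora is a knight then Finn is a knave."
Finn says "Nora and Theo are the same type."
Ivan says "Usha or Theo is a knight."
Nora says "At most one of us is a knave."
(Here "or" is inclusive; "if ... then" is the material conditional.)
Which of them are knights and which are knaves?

Knights: Theo, Usha, and Ivan. Knaves: Finn and Nora.

Theo (knight): "Usha is a knight" — true. ✓
Usha is a knight, so "if Nora is a knight then Finn is a knave" must be true — and it is.
Finn (knave): "Nora and Theo are the same type" — false. ✓
Since Ivan is a knight, "Usha or Theo is a knight" needs to be true, which holds.
Since Nora is a knave, "at most one of us is a knave" needs to be false, which holds.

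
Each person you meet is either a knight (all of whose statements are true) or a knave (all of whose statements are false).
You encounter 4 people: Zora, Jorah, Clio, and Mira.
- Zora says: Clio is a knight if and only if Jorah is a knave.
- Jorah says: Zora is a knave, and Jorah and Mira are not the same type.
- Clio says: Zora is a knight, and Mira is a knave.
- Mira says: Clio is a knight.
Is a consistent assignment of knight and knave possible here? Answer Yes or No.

Yes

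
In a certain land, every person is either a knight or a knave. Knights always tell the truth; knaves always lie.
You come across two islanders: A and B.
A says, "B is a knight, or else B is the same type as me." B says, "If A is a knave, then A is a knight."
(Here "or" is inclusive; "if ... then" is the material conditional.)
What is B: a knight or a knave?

B is a knight.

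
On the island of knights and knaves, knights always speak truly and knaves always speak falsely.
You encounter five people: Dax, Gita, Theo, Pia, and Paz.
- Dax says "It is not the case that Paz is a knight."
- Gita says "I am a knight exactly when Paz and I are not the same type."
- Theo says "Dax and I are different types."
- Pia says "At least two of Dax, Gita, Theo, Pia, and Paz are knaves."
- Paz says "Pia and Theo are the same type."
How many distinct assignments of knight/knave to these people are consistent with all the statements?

1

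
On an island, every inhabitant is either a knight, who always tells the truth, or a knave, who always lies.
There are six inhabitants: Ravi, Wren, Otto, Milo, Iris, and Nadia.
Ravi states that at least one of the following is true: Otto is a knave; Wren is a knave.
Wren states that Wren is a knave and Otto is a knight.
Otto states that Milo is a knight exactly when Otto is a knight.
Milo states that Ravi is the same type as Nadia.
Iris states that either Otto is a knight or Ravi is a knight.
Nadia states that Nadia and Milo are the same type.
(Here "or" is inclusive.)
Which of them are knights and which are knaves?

Knights: Ravi, Milo, Iris, and Nadia. Knaves: Wren and Otto.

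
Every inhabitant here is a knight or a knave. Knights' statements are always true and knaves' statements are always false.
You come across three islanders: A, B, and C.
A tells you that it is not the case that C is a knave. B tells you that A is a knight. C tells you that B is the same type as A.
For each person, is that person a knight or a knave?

A is a knight, B is a knight, and C is a knight.

A is a knight, and the claim "it is not the case that C is a knave" is indeed True.
Since B is a knight, "A is a knight" needs to be True, which holds.
As a knight, C's statement "B is the same type as A" should be True; it is.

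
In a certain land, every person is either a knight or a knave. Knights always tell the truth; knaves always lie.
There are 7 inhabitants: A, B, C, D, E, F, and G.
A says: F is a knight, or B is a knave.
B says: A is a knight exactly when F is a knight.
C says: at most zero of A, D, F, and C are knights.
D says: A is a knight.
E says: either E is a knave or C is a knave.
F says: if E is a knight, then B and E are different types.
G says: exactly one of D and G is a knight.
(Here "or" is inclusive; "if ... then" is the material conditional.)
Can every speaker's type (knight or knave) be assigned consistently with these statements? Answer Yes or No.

Checking all 128 assignments, each has at least one speaker whose statement's truth value contradicts their type.

No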